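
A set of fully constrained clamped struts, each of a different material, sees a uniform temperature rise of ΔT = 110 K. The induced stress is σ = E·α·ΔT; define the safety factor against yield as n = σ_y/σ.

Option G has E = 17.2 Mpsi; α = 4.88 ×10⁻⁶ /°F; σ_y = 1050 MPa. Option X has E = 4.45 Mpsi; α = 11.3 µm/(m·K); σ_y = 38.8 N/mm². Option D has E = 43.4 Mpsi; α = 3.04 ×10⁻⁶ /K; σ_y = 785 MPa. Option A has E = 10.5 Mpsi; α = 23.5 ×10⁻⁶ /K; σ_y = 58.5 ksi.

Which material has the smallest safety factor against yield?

option X

In consistent units (E in GPa, α in ×10⁻⁶/K, σ_y in MPa):
  option G: E = 118.6, α = 8.78, σ_y = 1050 → σ = 115 MPa, n = 9.16
  option X: E = 30.68, α = 11.3, σ_y = 38.80 → σ = 38.1 MPa, n = 1.02
  option D: E = 299.2, α = 3.04, σ_y = 785.0 → σ = 100 MPa, n = 7.85
  option A: E = 72.39, α = 23.5, σ_y = 403.3 → σ = 187 MPa, n = 2.16
Smallest n: option X with n = 1.02.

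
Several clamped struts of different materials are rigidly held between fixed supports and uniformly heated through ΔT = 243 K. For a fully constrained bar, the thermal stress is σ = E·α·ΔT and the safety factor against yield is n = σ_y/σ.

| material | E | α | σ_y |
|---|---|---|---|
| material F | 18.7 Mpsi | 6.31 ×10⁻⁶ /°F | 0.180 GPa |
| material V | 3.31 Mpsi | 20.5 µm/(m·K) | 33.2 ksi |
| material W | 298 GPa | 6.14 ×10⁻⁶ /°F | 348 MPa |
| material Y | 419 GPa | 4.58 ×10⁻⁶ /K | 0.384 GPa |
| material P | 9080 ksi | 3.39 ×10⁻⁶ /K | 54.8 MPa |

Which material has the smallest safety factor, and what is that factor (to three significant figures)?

material W, n = 0.435

Converting E to GPa, α to ×10⁻⁶/K, σ_y to MPa, then σ and n for each:
  material F: E = 128.9, α = 11.4, σ_y = 180.0 → σ = 356 MPa, n = 0.506
  material V: E = 22.82, α = 20.5, σ_y = 228.9 → σ = 114 MPa, n = 2.01
  material W: E = 298.0, α = 11.1, σ_y = 348.0 → σ = 800 MPa, n = 0.435
  material Y: E = 419.0, α = 4.58, σ_y = 384.0 → σ = 466 MPa, n = 0.823
  material P: E = 62.60, α = 3.39, σ_y = 54.80 → σ = 51.6 MPa, n = 1.06
The minimum is material W at n = 0.435.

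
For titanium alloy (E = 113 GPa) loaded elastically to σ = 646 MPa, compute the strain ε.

5.72×10⁻³

ε = σ/E = 646 / 113000 = 5.72×10⁻³.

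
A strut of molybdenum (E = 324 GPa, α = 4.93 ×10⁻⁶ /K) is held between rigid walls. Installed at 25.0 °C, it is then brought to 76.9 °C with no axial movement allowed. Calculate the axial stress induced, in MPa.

82.9 MPa

ΔT = 51.90 K. Constrained thermal stress σ = E·α·ΔT = 324.0×10³ MPa × 4.93×10⁻⁶ × 51.90 = 82.9 MPa (compressive).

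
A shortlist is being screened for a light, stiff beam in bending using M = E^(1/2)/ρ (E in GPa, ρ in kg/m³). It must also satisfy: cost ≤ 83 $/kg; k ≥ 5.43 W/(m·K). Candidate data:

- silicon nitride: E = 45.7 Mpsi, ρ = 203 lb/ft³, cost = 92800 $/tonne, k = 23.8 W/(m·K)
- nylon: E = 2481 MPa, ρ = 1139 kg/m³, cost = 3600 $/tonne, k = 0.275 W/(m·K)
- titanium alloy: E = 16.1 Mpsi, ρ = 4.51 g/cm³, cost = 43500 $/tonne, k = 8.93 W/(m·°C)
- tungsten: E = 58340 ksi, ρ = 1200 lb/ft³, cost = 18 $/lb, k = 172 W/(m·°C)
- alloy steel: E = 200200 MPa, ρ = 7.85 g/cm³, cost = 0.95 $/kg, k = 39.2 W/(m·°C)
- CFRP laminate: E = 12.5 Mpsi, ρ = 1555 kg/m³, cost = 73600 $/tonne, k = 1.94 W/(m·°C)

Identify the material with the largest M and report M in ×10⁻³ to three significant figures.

Screen on constraints: cost ≤ 83 $/kg; k ≥ 5.43 W/(m·K). Survivors: titanium alloy, tungsten, alloy steel.
Normalizing units and computing the index:
  titanium alloy: E = 111.0 GPa, ρ = 4510 kg/m³
  tungsten: E = 402.2 GPa, ρ = 19220 kg/m³
  alloy steel: E = 200.2 GPa, ρ = 7850 kg/m³
  titanium alloy: M = 2.34×10⁻³
  alloy steel: M = 1.80×10⁻³
  tungsten: M = 1.04×10⁻³
Titanium alloy has the largest M.

titanium alloy, M = 2.34×10⁻³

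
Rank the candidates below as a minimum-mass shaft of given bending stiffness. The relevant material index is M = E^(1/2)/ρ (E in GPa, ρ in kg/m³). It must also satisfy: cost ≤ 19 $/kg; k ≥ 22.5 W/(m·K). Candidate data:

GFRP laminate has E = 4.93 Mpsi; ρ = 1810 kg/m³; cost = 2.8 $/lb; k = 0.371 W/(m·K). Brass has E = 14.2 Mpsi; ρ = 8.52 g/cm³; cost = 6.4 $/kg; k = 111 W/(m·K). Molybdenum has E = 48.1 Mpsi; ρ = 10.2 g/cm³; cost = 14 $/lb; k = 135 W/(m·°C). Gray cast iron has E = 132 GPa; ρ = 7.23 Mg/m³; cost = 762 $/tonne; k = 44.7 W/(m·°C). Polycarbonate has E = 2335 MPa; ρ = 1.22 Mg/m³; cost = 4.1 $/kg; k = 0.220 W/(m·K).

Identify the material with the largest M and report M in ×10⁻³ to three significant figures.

Screen on constraints: cost ≤ 19 $/kg; k ≥ 22.5 W/(m·K). Survivors: brass, gray cast iron.
Putting every candidate on a common basis:
  brass: E = 97.91 GPa, ρ = 8520 kg/m³
  gray cast iron: E = 132.0 GPa, ρ = 7230 kg/m³
  gray cast iron: M = 1.59×10⁻³
  brass: M = 1.16×10⁻³
Gray cast iron ranks first.

gray cast iron, M = 1.59×10⁻³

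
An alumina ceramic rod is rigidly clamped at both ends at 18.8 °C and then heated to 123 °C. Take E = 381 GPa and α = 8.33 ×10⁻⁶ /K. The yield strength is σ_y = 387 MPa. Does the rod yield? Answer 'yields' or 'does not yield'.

does not yield

ΔT = 104.2 K. Constrained thermal stress σ = E·α·ΔT = 381.0×10³ MPa × 8.33×10⁻⁶ × 104.2 = 331 MPa (compressive).
Compare to σ_y = 387 MPa: σ < σ_y, so it does not yield.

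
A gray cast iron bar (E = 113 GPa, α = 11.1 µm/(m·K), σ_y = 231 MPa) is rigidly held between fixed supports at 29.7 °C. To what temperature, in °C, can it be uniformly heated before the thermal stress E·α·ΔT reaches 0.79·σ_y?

175 °C

E·α·ΔT = 182.5 MPa ⇒ ΔT = 182.5 / (113.0×10³ × 11.1×10⁻⁶) = 145.5 K.
T = 29.7 + 145.5 = 175.2 °C.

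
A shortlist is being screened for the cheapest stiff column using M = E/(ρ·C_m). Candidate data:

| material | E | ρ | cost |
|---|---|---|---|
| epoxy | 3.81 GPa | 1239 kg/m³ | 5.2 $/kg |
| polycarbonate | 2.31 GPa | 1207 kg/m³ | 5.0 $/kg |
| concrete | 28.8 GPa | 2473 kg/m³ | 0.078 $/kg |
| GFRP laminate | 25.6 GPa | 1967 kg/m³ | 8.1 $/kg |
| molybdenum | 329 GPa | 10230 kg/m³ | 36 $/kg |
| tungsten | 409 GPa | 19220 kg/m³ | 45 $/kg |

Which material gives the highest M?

concrete

Evaluate M for each candidate:
  concrete: M = 149 MN·m per $
  GFRP laminate: M = 1.61 MN·m per $
  molybdenum: M = 0.893 MN·m per $
  epoxy: M = 0.591 MN·m per $
  tungsten: M = 0.473 MN·m per $
  polycarbonate: M = 0.383 MN·m per $
Highest index: concrete.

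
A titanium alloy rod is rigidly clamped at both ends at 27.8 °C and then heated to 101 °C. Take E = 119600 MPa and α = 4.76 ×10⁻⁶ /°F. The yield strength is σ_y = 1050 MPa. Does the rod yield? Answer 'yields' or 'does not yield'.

E = 119600 MPa = 119.6 GPa.
α = 4.76×10⁻⁶/°F × 9/5 = 8.57×10⁻⁶/K.
ΔT = 73.20 K. Constrained thermal stress σ = E·α·ΔT = 119.6×10³ MPa × 8.57×10⁻⁶ × 73.20 = 75.0 MPa (compressive).
Compare to σ_y = 1050 MPa: σ < σ_y, so it does not yield.

does not yield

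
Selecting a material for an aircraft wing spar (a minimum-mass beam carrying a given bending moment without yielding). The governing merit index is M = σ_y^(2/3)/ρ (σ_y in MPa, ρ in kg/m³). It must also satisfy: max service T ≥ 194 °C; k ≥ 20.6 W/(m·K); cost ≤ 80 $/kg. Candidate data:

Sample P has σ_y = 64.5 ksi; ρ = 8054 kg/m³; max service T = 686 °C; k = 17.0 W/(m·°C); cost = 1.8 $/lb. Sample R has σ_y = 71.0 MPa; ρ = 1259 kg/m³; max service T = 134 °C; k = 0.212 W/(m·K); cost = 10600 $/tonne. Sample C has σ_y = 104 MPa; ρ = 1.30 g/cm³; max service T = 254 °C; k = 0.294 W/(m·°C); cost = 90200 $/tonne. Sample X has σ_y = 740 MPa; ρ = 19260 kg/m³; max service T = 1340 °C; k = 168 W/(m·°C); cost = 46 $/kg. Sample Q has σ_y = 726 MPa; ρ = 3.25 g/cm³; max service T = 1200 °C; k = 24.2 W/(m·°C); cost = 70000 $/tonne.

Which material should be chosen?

Screen on constraints: max service T ≥ 194 °C; k ≥ 20.6 W/(m·K); cost ≤ 80 $/kg. Survivors: sample X, sample Q.
After converting to SI:
  sample X: σ_y = 740.0 MPa, ρ = 19260 kg/m³
  sample Q: σ_y = 726.0 MPa, ρ = 3250 kg/m³
  sample Q: M = 24.9×10⁻³
  sample X: M = 4.25×10⁻³
Sample Q has the largest M.

sample Q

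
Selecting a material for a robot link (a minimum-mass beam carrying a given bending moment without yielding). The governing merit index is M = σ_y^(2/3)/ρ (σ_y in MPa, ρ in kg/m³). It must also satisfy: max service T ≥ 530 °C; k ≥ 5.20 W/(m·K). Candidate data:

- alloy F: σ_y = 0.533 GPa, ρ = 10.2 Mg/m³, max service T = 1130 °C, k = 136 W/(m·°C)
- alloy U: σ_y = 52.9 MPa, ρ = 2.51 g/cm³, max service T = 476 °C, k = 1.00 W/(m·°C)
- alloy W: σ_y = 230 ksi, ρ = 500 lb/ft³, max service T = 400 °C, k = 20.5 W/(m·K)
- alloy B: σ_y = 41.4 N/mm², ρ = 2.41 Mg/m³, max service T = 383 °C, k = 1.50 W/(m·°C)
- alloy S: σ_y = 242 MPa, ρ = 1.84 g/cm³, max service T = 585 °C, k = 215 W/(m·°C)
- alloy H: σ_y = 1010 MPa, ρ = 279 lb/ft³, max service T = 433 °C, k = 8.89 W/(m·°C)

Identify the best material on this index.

alloy S

Screen on constraints: max service T ≥ 530 °C; k ≥ 5.20 W/(m·K). Survivors: alloy F, alloy S.
After converting to SI:
  alloy F: σ_y = 533.0 MPa, ρ = 10200 kg/m³
  alloy S: σ_y = 242.0 MPa, ρ = 1840 kg/m³
  alloy S: M = 21.1×10⁻³
  alloy F: M = 6.44×10⁻³
Highest index: alloy S.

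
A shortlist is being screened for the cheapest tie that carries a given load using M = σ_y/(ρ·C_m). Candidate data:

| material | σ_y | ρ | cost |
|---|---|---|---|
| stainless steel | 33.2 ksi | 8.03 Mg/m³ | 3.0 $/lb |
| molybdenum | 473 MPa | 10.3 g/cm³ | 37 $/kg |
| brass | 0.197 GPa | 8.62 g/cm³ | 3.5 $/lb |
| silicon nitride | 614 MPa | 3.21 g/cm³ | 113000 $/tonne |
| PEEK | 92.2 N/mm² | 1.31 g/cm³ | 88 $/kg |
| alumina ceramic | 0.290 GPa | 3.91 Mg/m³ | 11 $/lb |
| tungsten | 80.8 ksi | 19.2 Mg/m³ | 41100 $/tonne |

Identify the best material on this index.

Convert each candidate to consistent units, then evaluate M:
  stainless steel: σ_y = 228.9 MPa, ρ = 8030 kg/m³, cost = 6.614 $/kg
  molybdenum: σ_y = 473.0 MPa, ρ = 10300 kg/m³, cost = 37.00 $/kg
  brass: σ_y = 197.0 MPa, ρ = 8620 kg/m³, cost = 7.716 $/kg
  silicon nitride: σ_y = 614.0 MPa, ρ = 3210 kg/m³, cost = 113.0 $/kg
  PEEK: σ_y = 92.20 MPa, ρ = 1310 kg/m³, cost = 88.00 $/kg
  alumina ceramic: σ_y = 290.0 MPa, ρ = 3910 kg/m³, cost = 24.25 $/kg
  tungsten: σ_y = 557.1 MPa, ρ = 19200 kg/m³, cost = 41.10 $/kg
  stainless steel: M = 4.31 kN·m per $
  alumina ceramic: M = 3.06 kN·m per $
  brass: M = 2.96 kN·m per $
  silicon nitride: M = 1.69 kN·m per $
  molybdenum: M = 1.24 kN·m per $
  PEEK: M = 0.800 kN·m per $
  tungsten: M = 0.706 kN·m per $
Stainless steel has the largest M.

stainless steel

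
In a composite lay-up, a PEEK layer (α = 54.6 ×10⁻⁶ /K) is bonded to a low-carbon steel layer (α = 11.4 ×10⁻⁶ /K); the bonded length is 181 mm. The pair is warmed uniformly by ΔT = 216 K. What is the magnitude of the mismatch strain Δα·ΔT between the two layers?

9.33×10⁻³

Δα = |54.6 − 11.4|×10⁻⁶/K = 43.2×10⁻⁶/K.
Mismatch strain = Δα·ΔT = 43.2×10⁻⁶ × 216.0 = 9.33×10⁻³.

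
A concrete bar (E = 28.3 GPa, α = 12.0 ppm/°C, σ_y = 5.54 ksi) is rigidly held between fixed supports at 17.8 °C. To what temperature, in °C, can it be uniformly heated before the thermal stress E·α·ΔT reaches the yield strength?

130 °C

σ_y = 5.54 ksi = 38.20 MPa.
E·α·ΔT = 38.20 MPa ⇒ ΔT = 38.20 / (28.30×10³ × 12.0×10⁻⁶) = 112.5 K.
T = 17.8 + 112.5 = 130.3 °C.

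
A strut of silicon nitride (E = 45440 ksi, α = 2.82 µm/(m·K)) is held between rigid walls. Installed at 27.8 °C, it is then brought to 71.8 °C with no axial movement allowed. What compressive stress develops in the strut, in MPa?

38.9 MPa

E = 45440 ksi = 313.3 GPa.
ΔT = 44.00 K. Constrained thermal stress σ = E·α·ΔT = 313.3×10³ MPa × 2.82×10⁻⁶ × 44.00 = 38.9 MPa (compressive).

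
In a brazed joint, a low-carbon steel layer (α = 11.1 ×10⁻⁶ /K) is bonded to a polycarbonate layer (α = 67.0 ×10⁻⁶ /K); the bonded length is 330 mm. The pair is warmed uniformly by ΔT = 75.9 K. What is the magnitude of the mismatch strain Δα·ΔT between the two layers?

4.24×10⁻³

Δα = |11.1 − 67.0|×10⁻⁶/K = 55.9×10⁻⁶/K.
Mismatch strain = Δα·ΔT = 55.9×10⁻⁶ × 75.9 = 4.24×10⁻³.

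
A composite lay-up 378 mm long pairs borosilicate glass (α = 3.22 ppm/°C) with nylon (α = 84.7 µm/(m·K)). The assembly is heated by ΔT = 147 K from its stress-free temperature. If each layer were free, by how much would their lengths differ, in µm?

Δα = |3.22 − 84.7|×10⁻⁶/K = 81.5×10⁻⁶/K.
ΔL_mismatch = Δα·L·ΔT = 81.5×10⁻⁶ × 378.0 mm × 147.0 K = 4530 µm.

4530 µm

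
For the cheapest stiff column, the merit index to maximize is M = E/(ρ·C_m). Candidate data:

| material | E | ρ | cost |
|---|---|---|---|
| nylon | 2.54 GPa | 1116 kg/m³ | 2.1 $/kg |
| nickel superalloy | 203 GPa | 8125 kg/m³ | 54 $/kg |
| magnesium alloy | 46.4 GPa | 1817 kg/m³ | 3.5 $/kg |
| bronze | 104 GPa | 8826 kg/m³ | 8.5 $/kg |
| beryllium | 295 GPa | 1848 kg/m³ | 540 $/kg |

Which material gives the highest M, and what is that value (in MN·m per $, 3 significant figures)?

magnesium alloy, M = 7.30 MN·m per $

Evaluate M for each candidate:
  magnesium alloy: M = 7.30 MN·m per $
  bronze: M = 1.39 MN·m per $
  nylon: M = 1.08 MN·m per $
  nickel superalloy: M = 0.463 MN·m per $
  beryllium: M = 0.296 MN·m per $
The maximum is for magnesium alloy.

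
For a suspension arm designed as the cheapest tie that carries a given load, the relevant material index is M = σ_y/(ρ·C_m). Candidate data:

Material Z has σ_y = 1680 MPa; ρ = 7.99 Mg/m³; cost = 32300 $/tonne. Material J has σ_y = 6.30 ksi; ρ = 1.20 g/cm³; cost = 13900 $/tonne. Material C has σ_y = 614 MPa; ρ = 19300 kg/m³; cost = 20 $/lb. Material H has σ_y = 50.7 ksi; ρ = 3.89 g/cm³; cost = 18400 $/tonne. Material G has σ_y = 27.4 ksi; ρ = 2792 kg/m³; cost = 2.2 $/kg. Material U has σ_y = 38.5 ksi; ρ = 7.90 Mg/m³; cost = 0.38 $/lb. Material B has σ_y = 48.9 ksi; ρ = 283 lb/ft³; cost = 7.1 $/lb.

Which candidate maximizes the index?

material U

Putting every candidate on a common basis:
  material Z: σ_y = 1680 MPa, ρ = 7990 kg/m³, cost = 32.30 $/kg
  material J: σ_y = 43.44 MPa, ρ = 1200 kg/m³, cost = 13.90 $/kg
  material C: σ_y = 614.0 MPa, ρ = 19300 kg/m³, cost = 44.09 $/kg
  material H: σ_y = 349.6 MPa, ρ = 3890 kg/m³, cost = 18.40 $/kg
  material G: σ_y = 188.9 MPa, ρ = 2792 kg/m³, cost = 2.200 $/kg
  material U: σ_y = 265.4 MPa, ρ = 7900 kg/m³, cost = 0.8377 $/kg
  material B: σ_y = 337.2 MPa, ρ = 4533 kg/m³, cost = 15.65 $/kg
  material U: M = 40.1 kN·m per $
  material G: M = 30.8 kN·m per $
  material Z: M = 6.51 kN·m per $
  material H: M = 4.88 kN·m per $
  material B: M = 4.75 kN·m per $
  material J: M = 2.60 kN·m per $
  material C: M = 0.722 kN·m per $
The maximum is for material U.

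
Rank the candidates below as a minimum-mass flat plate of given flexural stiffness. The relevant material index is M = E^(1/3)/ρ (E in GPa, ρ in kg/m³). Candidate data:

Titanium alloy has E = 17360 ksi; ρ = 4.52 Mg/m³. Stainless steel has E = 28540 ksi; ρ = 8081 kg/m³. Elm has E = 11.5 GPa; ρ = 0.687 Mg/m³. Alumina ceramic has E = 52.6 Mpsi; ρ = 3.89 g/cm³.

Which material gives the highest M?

elm

Normalizing units and computing the index:
  titanium alloy: E = 119.7 GPa, ρ = 4520 kg/m³
  stainless steel: E = 196.8 GPa, ρ = 8081 kg/m³
  elm: E = 11.50 GPa, ρ = 687.0 kg/m³
  alumina ceramic: E = 362.7 GPa, ρ = 3890 kg/m³
  elm: M = 3.29×10⁻³
  alumina ceramic: M = 1.83×10⁻³
  titanium alloy: M = 1.09×10⁻³
  stainless steel: M = 0.720×10⁻³
Highest index: elm.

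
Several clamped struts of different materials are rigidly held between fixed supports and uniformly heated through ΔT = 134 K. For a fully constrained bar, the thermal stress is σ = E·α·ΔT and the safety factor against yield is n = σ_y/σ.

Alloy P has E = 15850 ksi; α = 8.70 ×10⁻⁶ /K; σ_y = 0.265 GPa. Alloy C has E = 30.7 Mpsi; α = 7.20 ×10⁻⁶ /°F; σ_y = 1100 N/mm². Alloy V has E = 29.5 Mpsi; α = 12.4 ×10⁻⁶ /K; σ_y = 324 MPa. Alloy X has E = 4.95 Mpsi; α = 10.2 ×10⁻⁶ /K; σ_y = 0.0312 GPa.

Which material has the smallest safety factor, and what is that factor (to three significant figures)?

alloy X, n = 0.669

Converting E to GPa, α to ×10⁻⁶/K, σ_y to MPa, then σ and n for each:
  alloy P: E = 109.3, α = 8.70, σ_y = 265.0 → σ = 127 MPa, n = 2.08
  alloy C: E = 211.7, α = 13.0, σ_y = 1100 → σ = 368 MPa, n = 2.99
  alloy V: E = 203.4, α = 12.4, σ_y = 324.0 → σ = 338 MPa, n = 0.959
  alloy X: E = 34.13, α = 10.2, σ_y = 31.20 → σ = 46.6 MPa, n = 0.669
The minimum is alloy X at n = 0.669.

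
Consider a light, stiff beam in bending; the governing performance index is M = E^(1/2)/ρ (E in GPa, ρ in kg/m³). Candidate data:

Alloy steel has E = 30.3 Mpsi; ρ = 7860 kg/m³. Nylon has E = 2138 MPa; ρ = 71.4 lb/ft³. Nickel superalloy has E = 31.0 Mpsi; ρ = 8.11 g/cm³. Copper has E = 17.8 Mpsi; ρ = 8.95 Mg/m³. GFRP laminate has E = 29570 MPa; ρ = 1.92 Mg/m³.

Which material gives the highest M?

Putting every candidate on a common basis:
  alloy steel: E = 208.9 GPa, ρ = 7860 kg/m³
  nylon: E = 2.138 GPa, ρ = 1144 kg/m³
  nickel superalloy: E = 213.7 GPa, ρ = 8110 kg/m³
  copper: E = 122.7 GPa, ρ = 8950 kg/m³
  GFRP laminate: E = 29.57 GPa, ρ = 1920 kg/m³
  GFRP laminate: M = 2.83×10⁻³
  alloy steel: M = 1.84×10⁻³
  nickel superalloy: M = 1.80×10⁻³
  nylon: M = 1.28×10⁻³
  copper: M = 1.24×10⁻³
Highest index: GFRP laminate.

GFRP laminate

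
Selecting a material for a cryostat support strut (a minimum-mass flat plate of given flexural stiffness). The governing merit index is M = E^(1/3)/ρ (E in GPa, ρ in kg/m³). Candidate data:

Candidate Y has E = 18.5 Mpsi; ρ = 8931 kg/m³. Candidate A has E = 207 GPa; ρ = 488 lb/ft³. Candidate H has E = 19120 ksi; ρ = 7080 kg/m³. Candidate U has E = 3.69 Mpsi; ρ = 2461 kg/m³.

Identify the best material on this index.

candidate U

Normalizing units and computing the index:
  candidate Y: E = 127.6 GPa, ρ = 8931 kg/m³
  candidate A: E = 207.0 GPa, ρ = 7817 kg/m³
  candidate H: E = 131.8 GPa, ρ = 7080 kg/m³
  candidate U: E = 25.44 GPa, ρ = 2461 kg/m³
  candidate U: M = 1.20×10⁻³
  candidate A: M = 0.757×10⁻³
  candidate H: M = 0.719×10⁻³
  candidate Y: M = 0.564×10⁻³
The maximum is for candidate U.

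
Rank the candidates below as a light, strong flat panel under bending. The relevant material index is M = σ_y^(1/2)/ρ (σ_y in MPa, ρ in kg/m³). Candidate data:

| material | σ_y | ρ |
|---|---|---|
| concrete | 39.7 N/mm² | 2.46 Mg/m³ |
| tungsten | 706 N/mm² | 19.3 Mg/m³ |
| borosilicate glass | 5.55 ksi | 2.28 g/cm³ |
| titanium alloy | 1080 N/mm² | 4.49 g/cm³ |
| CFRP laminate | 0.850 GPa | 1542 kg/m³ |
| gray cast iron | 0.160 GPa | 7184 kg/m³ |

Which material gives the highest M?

CFRP laminate

In SI units:
  concrete: σ_y = 39.70 MPa, ρ = 2460 kg/m³
  tungsten: σ_y = 706.0 MPa, ρ = 19300 kg/m³
  borosilicate glass: σ_y = 38.27 MPa, ρ = 2280 kg/m³
  titanium alloy: σ_y = 1080 MPa, ρ = 4490 kg/m³
  CFRP laminate: σ_y = 850.0 MPa, ρ = 1542 kg/m³
  gray cast iron: σ_y = 160.0 MPa, ρ = 7184 kg/m³
  CFRP laminate: M = 18.9×10⁻³
  titanium alloy: M = 7.32×10⁻³
  borosilicate glass: M = 2.71×10⁻³
  concrete: M = 2.56×10⁻³
  gray cast iron: M = 1.76×10⁻³
  tungsten: M = 1.38×10⁻³
CFRP laminate has the largest M.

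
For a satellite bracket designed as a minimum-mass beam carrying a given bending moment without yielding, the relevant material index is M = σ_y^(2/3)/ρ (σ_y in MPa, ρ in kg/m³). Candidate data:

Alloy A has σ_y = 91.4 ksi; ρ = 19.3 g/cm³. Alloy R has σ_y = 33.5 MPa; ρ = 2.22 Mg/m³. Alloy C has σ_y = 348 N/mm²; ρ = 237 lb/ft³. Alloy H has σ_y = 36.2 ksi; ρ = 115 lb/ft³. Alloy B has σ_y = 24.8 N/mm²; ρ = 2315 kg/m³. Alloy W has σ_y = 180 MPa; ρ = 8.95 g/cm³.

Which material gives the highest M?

alloy H

Normalizing units and computing the index:
  alloy A: σ_y = 630.2 MPa, ρ = 19300 kg/m³
  alloy R: σ_y = 33.50 MPa, ρ = 2220 kg/m³
  alloy C: σ_y = 348.0 MPa, ρ = 3796 kg/m³
  alloy H: σ_y = 249.6 MPa, ρ = 1842 kg/m³
  alloy B: σ_y = 24.80 MPa, ρ = 2315 kg/m³
  alloy W: σ_y = 180.0 MPa, ρ = 8950 kg/m³
  alloy H: M = 21.5×10⁻³
  alloy C: M = 13.0×10⁻³
  alloy R: M = 4.68×10⁻³
  alloy A: M = 3.81×10⁻³
  alloy B: M = 3.67×10⁻³
  alloy W: M = 3.56×10⁻³
Alloy H has the largest M.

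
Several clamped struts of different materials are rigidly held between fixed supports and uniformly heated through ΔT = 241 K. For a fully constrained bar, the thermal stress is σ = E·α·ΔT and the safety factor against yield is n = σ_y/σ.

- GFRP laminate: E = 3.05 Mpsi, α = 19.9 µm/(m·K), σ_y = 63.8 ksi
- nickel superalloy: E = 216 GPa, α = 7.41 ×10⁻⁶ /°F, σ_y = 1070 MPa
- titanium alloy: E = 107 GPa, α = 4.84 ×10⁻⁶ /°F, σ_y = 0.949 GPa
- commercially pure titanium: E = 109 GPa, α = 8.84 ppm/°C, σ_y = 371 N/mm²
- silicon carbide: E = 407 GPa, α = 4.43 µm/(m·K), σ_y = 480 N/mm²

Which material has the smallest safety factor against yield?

In consistent units (E in GPa, α in ×10⁻⁶/K, σ_y in MPa):
  GFRP laminate: E = 21.03, α = 19.9, σ_y = 439.9 → σ = 101 MPa, n = 4.36
  nickel superalloy: E = 216.0, α = 13.3, σ_y = 1070 → σ = 694 MPa, n = 1.54
  titanium alloy: E = 107.0, α = 8.71, σ_y = 949.0 → σ = 225 MPa, n = 4.22
  commercially pure titanium: E = 109.0, α = 8.84, σ_y = 371.0 → σ = 232 MPa, n = 1.60
  silicon carbide: E = 407.0, α = 4.43, σ_y = 480.0 → σ = 435 MPa, n = 1.10
Silicon carbide has the lowest safety factor, n = 1.10.

silicon carbide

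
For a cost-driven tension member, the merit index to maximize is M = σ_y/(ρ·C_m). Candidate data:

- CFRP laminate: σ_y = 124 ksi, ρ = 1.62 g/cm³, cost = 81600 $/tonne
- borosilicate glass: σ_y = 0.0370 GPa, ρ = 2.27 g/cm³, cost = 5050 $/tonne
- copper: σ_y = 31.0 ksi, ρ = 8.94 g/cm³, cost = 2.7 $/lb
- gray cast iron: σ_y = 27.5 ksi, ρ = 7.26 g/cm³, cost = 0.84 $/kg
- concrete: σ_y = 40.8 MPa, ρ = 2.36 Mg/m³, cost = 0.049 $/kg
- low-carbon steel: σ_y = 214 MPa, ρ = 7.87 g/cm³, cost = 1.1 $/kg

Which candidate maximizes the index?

After converting to SI:
  CFRP laminate: σ_y = 855.0 MPa, ρ = 1620 kg/m³, cost = 81.60 $/kg
  borosilicate glass: σ_y = 37.00 MPa, ρ = 2270 kg/m³, cost = 5.050 $/kg
  copper: σ_y = 213.7 MPa, ρ = 8940 kg/m³, cost = 5.952 $/kg
  gray cast iron: σ_y = 189.6 MPa, ρ = 7260 kg/m³, cost = 0.8400 $/kg
  concrete: σ_y = 40.80 MPa, ρ = 2360 kg/m³, cost = 0.04900 $/kg
  low-carbon steel: σ_y = 214.0 MPa, ρ = 7870 kg/m³, cost = 1.100 $/kg
  concrete: M = 353 kN·m per $
  gray cast iron: M = 31.1 kN·m per $
  low-carbon steel: M = 24.7 kN·m per $
  CFRP laminate: M = 6.47 kN·m per $
  copper: M = 4.02 kN·m per $
  borosilicate glass: M = 3.23 kN·m per $
Highest index: concrete.

concrete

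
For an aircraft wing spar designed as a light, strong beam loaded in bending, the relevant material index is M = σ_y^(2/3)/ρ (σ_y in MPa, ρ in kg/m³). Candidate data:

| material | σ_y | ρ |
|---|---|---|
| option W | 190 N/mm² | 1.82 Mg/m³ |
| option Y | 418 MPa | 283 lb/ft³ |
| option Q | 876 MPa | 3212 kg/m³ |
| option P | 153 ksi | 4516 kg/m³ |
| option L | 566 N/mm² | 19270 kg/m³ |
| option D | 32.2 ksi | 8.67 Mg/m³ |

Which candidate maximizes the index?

option Q

Convert each candidate to consistent units, then evaluate M:
  option W: σ_y = 190.0 MPa, ρ = 1820 kg/m³
  option Y: σ_y = 418.0 MPa, ρ = 4533 kg/m³
  option Q: σ_y = 876.0 MPa, ρ = 3212 kg/m³
  option P: σ_y = 1055 MPa, ρ = 4516 kg/m³
  option L: σ_y = 566.0 MPa, ρ = 19270 kg/m³
  option D: σ_y = 222.0 MPa, ρ = 8670 kg/m³
  option Q: M = 28.5×10⁻³
  option P: M = 22.9×10⁻³
  option W: M = 18.2×10⁻³
  option Y: M = 12.3×10⁻³
  option D: M = 4.23×10⁻³
  option L: M = 3.55×10⁻³
Option Q ranks first.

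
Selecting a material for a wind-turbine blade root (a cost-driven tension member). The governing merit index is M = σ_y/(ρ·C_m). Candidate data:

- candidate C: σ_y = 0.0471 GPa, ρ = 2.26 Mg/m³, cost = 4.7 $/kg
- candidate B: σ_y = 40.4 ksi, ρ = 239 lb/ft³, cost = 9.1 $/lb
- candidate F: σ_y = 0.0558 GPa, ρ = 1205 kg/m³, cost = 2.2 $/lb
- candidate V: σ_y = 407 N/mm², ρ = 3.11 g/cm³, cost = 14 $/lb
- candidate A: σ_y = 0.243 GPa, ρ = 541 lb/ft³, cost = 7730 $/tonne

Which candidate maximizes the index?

In SI units:
  candidate C: σ_y = 47.10 MPa, ρ = 2260 kg/m³, cost = 4.700 $/kg
  candidate B: σ_y = 278.5 MPa, ρ = 3828 kg/m³, cost = 20.06 $/kg
  candidate F: σ_y = 55.80 MPa, ρ = 1205 kg/m³, cost = 4.850 $/kg
  candidate V: σ_y = 407.0 MPa, ρ = 3110 kg/m³, cost = 30.86 $/kg
  candidate A: σ_y = 243.0 MPa, ρ = 8666 kg/m³, cost = 7.730 $/kg
  candidate F: M = 9.55 kN·m per $
  candidate C: M = 4.43 kN·m per $
  candidate V: M = 4.24 kN·m per $
  candidate A: M = 3.63 kN·m per $
  candidate B: M = 3.63 kN·m per $
Highest index: candidate F.

candidate F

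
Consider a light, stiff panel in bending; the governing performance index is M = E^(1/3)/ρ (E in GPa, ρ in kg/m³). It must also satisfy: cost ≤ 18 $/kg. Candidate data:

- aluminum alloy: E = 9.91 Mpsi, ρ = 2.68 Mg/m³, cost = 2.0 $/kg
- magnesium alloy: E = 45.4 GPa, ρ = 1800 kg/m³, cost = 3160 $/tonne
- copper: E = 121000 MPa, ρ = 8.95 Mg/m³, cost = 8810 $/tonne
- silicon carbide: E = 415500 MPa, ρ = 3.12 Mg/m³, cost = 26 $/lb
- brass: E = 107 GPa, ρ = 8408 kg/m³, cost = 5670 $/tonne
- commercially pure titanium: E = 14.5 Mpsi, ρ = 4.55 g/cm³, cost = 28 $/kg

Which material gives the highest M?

magnesium alloy

Screen on constraints: cost ≤ 18 $/kg. Survivors: aluminum alloy, magnesium alloy, copper, brass.
Convert each candidate to consistent units, then evaluate M:
  aluminum alloy: E = 68.33 GPa, ρ = 2680 kg/m³
  magnesium alloy: E = 45.40 GPa, ρ = 1800 kg/m³
  copper: E = 121.0 GPa, ρ = 8950 kg/m³
  brass: E = 107.0 GPa, ρ = 8408 kg/m³
  magnesium alloy: M = 1.98×10⁻³
  aluminum alloy: M = 1.53×10⁻³
  brass: M = 0.565×10⁻³
  copper: M = 0.553×10⁻³
Magnesium alloy has the largest M.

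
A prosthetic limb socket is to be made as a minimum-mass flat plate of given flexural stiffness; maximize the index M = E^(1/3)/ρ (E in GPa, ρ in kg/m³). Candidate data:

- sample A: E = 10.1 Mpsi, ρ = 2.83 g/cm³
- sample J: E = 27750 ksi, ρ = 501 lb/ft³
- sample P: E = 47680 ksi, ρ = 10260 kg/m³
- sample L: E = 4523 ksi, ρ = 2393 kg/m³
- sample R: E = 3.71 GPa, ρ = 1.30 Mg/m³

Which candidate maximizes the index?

sample A

Normalizing units and computing the index:
  sample A: E = 69.64 GPa, ρ = 2830 kg/m³
  sample J: E = 191.3 GPa, ρ = 8025 kg/m³
  sample P: E = 328.7 GPa, ρ = 10260 kg/m³
  sample L: E = 31.18 GPa, ρ = 2393 kg/m³
  sample R: E = 3.710 GPa, ρ = 1300 kg/m³
  sample A: M = 1.45×10⁻³
  sample L: M = 1.32×10⁻³
  sample R: M = 1.19×10⁻³
  sample J: M = 0.718×10⁻³
  sample P: M = 0.673×10⁻³
The maximum is for sample A.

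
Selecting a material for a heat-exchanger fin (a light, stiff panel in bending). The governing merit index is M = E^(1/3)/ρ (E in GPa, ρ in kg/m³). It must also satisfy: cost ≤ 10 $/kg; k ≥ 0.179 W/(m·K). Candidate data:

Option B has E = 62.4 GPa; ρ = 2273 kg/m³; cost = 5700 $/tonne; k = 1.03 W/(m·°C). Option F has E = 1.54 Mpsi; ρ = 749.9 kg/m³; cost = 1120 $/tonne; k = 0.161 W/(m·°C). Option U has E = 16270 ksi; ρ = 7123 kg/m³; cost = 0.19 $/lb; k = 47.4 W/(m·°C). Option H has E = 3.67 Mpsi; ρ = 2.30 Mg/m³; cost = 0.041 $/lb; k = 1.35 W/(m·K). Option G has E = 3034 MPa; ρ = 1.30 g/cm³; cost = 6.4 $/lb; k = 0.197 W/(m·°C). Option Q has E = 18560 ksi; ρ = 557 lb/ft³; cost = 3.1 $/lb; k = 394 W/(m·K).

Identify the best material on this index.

option B

Screen on constraints: cost ≤ 10 $/kg; k ≥ 0.179 W/(m·K). Survivors: option B, option U, option H, option Q.
Convert each candidate to consistent units, then evaluate M:
  option B: E = 62.40 GPa, ρ = 2273 kg/m³
  option U: E = 112.2 GPa, ρ = 7123 kg/m³
  option H: E = 25.30 GPa, ρ = 2300 kg/m³
  option Q: E = 128.0 GPa, ρ = 8922 kg/m³
  option B: M = 1.74×10⁻³
  option H: M = 1.28×10⁻³
  option U: M = 0.677×10⁻³
  option Q: M = 0.565×10⁻³
Option B has the largest M.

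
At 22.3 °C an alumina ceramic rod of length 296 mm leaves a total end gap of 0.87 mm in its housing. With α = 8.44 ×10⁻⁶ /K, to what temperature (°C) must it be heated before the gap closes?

α·L₀·ΔT = 0.87 mm ⇒ ΔT = 0.87 / (8.44×10⁻⁶ × 296.0) = 348.2 K.
T = 22.3 + 348.2 = 370.5 °C.

371 °C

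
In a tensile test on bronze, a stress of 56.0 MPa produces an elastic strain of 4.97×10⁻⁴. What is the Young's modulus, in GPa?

113 GPa

E = σ/ε = 56.0 MPa / 4.97×10⁻⁴ = 112700 MPa = 113 GPa.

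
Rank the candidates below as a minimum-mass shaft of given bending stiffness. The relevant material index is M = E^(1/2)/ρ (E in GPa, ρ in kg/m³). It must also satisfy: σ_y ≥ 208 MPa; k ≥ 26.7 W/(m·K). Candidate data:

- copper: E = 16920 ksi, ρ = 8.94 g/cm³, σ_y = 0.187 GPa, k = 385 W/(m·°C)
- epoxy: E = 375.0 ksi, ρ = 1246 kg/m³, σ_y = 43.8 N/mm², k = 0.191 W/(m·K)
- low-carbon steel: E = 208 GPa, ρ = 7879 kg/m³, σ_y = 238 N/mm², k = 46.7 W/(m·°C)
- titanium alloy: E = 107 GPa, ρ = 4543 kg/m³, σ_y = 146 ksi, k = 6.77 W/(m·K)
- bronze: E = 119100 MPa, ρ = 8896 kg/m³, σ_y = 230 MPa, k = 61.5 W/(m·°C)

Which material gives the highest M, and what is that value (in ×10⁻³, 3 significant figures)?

Screen on constraints: σ_y ≥ 208 MPa; k ≥ 26.7 W/(m·K). Survivors: low-carbon steel, bronze.
Putting every candidate on a common basis:
  low-carbon steel: E = 208.0 GPa, ρ = 7879 kg/m³
  bronze: E = 119.1 GPa, ρ = 8896 kg/m³
  low-carbon steel: M = 1.83×10⁻³
  bronze: M = 1.23×10⁻³
Low-carbon steel has the largest M.

low-carbon steel, M = 1.83×10⁻³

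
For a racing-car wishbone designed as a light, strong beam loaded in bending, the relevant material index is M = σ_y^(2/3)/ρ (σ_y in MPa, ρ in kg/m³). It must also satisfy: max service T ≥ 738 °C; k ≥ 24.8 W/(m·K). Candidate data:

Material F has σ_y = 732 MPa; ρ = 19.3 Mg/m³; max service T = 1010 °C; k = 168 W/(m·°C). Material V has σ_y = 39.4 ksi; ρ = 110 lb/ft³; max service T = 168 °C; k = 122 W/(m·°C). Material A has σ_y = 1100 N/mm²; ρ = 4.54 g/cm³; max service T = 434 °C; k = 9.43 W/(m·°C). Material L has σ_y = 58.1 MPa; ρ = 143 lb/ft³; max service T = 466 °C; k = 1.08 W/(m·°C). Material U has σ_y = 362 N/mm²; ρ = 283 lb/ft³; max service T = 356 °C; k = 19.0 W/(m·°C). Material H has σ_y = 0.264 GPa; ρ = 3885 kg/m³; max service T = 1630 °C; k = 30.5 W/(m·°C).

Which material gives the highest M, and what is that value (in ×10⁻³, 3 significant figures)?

Screen on constraints: max service T ≥ 738 °C; k ≥ 24.8 W/(m·K). Survivors: material F, material H.
Putting every candidate on a common basis:
  material F: σ_y = 732.0 MPa, ρ = 19300 kg/m³
  material H: σ_y = 264.0 MPa, ρ = 3885 kg/m³
  material H: M = 10.6×10⁻³
  material F: M = 4.21×10⁻³
The maximum is for material H.

material H, M = 10.6×10⁻³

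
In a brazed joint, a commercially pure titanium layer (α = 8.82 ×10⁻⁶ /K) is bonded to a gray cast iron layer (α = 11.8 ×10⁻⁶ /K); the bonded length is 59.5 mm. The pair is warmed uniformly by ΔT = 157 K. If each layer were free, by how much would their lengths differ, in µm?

Δα = |8.82 − 11.8|×10⁻⁶/K = 2.98×10⁻⁶/K.
ΔL_mismatch = Δα·L·ΔT = 2.98×10⁻⁶ × 59.5 mm × 157.0 K = 27.8 µm.

27.8 µm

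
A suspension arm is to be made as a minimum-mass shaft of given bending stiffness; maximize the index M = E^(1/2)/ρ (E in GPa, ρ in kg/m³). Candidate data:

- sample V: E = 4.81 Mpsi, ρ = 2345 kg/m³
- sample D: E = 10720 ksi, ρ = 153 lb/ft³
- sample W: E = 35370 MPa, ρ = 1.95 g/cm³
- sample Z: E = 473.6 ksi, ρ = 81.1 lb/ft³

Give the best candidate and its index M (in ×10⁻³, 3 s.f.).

In SI units:
  sample V: E = 33.16 GPa, ρ = 2345 kg/m³
  sample D: E = 73.91 GPa, ρ = 2451 kg/m³
  sample W: E = 35.37 GPa, ρ = 1950 kg/m³
  sample Z: E = 3.265 GPa, ρ = 1299 kg/m³
  sample D: M = 3.51×10⁻³
  sample W: M = 3.05×10⁻³
  sample V: M = 2.46×10⁻³
  sample Z: M = 1.39×10⁻³
Highest index: sample D.

sample D, M = 3.51×10⁻³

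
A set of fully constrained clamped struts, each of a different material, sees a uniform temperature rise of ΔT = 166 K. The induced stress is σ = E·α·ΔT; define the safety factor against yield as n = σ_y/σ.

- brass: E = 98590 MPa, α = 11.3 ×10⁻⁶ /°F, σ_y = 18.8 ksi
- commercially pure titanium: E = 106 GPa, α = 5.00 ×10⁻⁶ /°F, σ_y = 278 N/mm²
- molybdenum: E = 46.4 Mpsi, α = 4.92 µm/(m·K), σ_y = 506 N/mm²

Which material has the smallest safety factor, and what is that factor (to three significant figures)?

Converting E to GPa, α to ×10⁻⁶/K, σ_y to MPa, then σ and n for each:
  brass: E = 98.59, α = 20.3, σ_y = 129.6 → σ = 333 MPa, n = 0.389
  commercially pure titanium: E = 106.0, α = 9.00, σ_y = 278.0 → σ = 158 MPa, n = 1.76
  molybdenum: E = 319.9, α = 4.92, σ_y = 506.0 → σ = 261 MPa, n = 1.94
Smallest n: brass with n = 0.389.

brass, n = 0.389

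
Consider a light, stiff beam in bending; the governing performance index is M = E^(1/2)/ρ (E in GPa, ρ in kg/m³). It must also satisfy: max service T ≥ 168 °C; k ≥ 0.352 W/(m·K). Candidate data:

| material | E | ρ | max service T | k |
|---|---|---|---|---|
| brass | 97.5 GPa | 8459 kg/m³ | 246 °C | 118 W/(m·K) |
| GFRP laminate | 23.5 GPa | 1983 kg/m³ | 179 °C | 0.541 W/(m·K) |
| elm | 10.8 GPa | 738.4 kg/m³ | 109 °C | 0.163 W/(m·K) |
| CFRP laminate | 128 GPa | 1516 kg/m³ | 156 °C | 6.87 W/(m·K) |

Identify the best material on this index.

GFRP laminate

Screen on constraints: max service T ≥ 168 °C; k ≥ 0.352 W/(m·K). Survivors: brass, GFRP laminate.
Per-candidate index values:
  GFRP laminate: M = 2.44×10⁻³
  brass: M = 1.17×10⁻³
GFRP laminate ranks first.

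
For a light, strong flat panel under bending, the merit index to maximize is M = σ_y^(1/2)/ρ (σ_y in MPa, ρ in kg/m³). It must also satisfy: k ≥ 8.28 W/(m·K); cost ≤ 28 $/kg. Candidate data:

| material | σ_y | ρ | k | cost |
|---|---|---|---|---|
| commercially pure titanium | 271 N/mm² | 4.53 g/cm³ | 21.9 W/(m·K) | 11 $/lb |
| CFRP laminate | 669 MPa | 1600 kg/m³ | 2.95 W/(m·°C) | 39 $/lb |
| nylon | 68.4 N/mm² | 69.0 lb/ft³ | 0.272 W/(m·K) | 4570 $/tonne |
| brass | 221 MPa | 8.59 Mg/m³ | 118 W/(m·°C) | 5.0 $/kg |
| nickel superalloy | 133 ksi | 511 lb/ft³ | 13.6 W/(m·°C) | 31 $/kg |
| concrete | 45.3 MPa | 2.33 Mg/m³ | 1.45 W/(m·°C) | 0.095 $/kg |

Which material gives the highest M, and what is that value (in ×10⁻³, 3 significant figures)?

commercially pure titanium, M = 3.63×10⁻³

Screen on constraints: k ≥ 8.28 W/(m·K); cost ≤ 28 $/kg. Survivors: commercially pure titanium, brass.
Putting every candidate on a common basis:
  commercially pure titanium: σ_y = 271.0 MPa, ρ = 4530 kg/m³
  brass: σ_y = 221.0 MPa, ρ = 8590 kg/m³
  commercially pure titanium: M = 3.63×10⁻³
  brass: M = 1.73×10⁻³
Commercially pure titanium has the largest M.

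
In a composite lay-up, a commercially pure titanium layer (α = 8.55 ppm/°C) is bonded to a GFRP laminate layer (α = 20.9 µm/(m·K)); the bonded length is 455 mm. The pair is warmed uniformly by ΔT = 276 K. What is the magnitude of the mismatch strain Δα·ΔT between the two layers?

Δα = |8.55 − 20.9|×10⁻⁶/K = 12.3×10⁻⁶/K.
Mismatch strain = Δα·ΔT = 12.3×10⁻⁶ × 276.0 = 3.41×10⁻³.

3.41×10⁻³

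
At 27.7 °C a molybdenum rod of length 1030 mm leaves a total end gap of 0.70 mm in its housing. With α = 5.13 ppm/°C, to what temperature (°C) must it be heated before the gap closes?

160 °C

α·L₀·ΔT = 0.7 mm ⇒ ΔT = 0.7 / (5.13×10⁻⁶ × 1030.0) = 132.5 K.
T = 27.7 + 132.5 = 160.2 °C.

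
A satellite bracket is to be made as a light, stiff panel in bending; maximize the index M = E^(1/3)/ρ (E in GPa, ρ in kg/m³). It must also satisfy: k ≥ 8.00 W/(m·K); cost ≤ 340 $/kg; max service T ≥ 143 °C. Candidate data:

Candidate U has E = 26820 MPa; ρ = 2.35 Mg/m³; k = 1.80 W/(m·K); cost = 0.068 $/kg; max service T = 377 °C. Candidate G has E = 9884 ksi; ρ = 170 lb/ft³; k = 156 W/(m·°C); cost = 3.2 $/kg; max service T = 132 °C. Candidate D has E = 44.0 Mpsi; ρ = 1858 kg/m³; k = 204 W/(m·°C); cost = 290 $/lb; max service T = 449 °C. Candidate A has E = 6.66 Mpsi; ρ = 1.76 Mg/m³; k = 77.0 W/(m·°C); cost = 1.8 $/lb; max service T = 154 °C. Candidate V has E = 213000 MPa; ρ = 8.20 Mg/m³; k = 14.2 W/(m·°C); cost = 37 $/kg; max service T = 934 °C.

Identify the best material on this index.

Screen on constraints: k ≥ 8.00 W/(m·K); cost ≤ 340 $/kg; max service T ≥ 143 °C. Survivors: candidate A, candidate V.
Normalizing units and computing the index:
  candidate A: E = 45.92 GPa, ρ = 1760 kg/m³
  candidate V: E = 213.0 GPa, ρ = 8200 kg/m³
  candidate A: M = 2.03×10⁻³
  candidate V: M = 0.728×10⁻³
Candidate A has the largest M.

candidate A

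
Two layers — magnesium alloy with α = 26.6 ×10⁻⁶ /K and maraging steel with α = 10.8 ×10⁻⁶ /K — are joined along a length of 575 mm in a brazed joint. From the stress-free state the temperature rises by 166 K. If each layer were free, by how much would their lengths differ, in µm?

1510 µm

Δα = |26.6 − 10.8|×10⁻⁶/K = 15.8×10⁻⁶/K.
ΔL_mismatch = Δα·L·ΔT = 15.8×10⁻⁶ × 575.0 mm × 166.0 K = 1510 µm.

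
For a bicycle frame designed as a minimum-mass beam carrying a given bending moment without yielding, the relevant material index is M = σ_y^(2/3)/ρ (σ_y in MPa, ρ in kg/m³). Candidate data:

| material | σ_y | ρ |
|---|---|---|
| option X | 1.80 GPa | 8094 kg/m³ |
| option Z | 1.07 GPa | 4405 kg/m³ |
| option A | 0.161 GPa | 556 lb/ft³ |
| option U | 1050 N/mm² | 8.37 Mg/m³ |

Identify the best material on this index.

In SI units:
  option X: σ_y = 1800 MPa, ρ = 8094 kg/m³
  option Z: σ_y = 1070 MPa, ρ = 4405 kg/m³
  option A: σ_y = 161.0 MPa, ρ = 8906 kg/m³
  option U: σ_y = 1050 MPa, ρ = 8370 kg/m³
  option Z: M = 23.7×10⁻³
  option X: M = 18.3×10⁻³
  option U: M = 12.3×10⁻³
  option A: M = 3.32×10⁻³
Option Z ranks first.

option Z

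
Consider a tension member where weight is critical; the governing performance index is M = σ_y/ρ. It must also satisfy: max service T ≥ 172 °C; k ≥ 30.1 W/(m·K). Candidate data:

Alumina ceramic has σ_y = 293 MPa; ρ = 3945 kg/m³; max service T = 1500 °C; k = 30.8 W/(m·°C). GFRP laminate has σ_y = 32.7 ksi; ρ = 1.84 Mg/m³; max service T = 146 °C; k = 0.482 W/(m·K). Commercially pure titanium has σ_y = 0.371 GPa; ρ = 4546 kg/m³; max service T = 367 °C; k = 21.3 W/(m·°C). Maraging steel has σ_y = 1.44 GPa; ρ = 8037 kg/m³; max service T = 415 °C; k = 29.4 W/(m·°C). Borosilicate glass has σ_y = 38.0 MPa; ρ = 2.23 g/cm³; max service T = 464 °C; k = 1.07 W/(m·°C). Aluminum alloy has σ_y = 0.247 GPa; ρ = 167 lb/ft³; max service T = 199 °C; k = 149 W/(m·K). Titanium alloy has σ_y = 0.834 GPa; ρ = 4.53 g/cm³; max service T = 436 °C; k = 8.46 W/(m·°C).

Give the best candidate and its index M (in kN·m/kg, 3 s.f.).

aluminum alloy, M = 92.3 kN·m/kg

Screen on constraints: max service T ≥ 172 °C; k ≥ 30.1 W/(m·K). Survivors: alumina ceramic, aluminum alloy.
In SI units:
  alumina ceramic: σ_y = 293.0 MPa, ρ = 3945 kg/m³
  aluminum alloy: σ_y = 247.0 MPa, ρ = 2675 kg/m³
  aluminum alloy: M = 92.3 kN·m/kg
  alumina ceramic: M = 74.3 kN·m/kg
Aluminum alloy ranks first.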